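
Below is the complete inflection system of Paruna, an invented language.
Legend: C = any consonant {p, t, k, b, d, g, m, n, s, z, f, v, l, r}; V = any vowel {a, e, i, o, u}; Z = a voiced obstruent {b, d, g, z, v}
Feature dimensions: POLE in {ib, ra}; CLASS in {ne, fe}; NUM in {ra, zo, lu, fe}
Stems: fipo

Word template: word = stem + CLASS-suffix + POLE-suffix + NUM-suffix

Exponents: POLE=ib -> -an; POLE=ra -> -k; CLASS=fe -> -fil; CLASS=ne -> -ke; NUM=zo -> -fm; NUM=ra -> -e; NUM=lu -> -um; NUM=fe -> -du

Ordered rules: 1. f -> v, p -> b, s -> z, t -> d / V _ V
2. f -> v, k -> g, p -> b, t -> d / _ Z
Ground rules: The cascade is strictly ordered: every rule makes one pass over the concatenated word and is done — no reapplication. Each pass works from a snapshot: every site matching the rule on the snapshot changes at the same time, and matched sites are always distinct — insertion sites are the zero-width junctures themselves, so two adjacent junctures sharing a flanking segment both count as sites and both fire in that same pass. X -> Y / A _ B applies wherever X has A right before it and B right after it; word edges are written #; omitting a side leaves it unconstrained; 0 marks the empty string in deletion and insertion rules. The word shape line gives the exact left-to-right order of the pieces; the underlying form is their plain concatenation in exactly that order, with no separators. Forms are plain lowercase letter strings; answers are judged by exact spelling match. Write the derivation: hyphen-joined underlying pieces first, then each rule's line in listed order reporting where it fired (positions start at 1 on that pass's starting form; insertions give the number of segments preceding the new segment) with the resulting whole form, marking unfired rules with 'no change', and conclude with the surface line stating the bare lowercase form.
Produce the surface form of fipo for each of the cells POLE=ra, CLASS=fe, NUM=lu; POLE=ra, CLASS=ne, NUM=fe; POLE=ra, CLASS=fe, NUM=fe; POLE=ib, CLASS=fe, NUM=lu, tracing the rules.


cell POLE=ra, CLASS=fe, NUM=lu:
underlying: fipo-fil-k-um
1. f -> v, p -> b, s -> z, t -> d / V _ V: fires at position(s) 3, 5: fibovilkum
2. f -> v, k -> g, p -> b, t -> d / _ Z: no change
surface: fibovilkum

cell POLE=ra, CLASS=ne, NUM=fe:
underlying: fipo-ke-k-du
1. f -> v, p -> b, s -> z, t -> d / V _ V: fires at position(s) 3: fibokekdu
2. f -> v, k -> g, p -> b, t -> d / _ Z: fires at position(s) 7: fibokegdu
surface: fibokegdu

cell POLE=ra, CLASS=fe, NUM=fe:
underlying: fipo-fil-k-du
1. f -> v, p -> b, s -> z, t -> d / V _ V: fires at position(s) 3, 5: fibovilkdu
2. f -> v, k -> g, p -> b, t -> d / _ Z: fires at position(s) 8: fibovilgdu
surface: fibovilgdu

cell POLE=ib, CLASS=fe, NUM=lu:
underlying: fipo-fil-an-um
1. f -> v, p -> b, s -> z, t -> d / V _ V: fires at position(s) 3, 5: fibovilanum
2. f -> v, k -> g, p -> b, t -> d / _ Z: no change
surface: fibovilanum


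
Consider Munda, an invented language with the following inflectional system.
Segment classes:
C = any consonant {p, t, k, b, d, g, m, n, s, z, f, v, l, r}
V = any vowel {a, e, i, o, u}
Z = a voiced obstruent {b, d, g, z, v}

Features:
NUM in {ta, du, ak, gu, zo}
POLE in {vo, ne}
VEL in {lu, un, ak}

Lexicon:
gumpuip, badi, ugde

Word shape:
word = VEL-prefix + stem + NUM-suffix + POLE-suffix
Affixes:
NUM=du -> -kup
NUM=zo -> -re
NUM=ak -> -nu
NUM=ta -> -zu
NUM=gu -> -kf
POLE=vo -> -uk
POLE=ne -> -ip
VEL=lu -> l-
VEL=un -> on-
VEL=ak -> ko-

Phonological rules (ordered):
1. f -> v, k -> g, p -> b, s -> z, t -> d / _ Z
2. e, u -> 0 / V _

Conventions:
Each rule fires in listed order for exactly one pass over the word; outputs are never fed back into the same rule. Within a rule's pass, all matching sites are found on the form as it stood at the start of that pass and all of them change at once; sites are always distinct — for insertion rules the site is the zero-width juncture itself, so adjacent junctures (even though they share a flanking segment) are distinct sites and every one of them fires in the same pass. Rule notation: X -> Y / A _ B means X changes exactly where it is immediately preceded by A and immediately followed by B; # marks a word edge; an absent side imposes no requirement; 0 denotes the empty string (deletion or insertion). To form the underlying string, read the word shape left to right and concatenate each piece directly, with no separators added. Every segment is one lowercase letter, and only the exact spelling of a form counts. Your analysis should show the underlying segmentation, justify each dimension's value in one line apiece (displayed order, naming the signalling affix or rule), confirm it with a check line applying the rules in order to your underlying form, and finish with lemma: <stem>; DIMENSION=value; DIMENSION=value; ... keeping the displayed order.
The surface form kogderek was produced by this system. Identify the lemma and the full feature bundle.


underlying: ko-ugde-re-uk
NUM=zo - signalled by the affix -re
POLE=vo - signalled by the affix -uk
VEL=ak - signalled by the affix ko-
check: kougdereuk -> kougdereuk -> kogderek
lemma: ugde; NUM=zo; POLE=vo; VEL=ak


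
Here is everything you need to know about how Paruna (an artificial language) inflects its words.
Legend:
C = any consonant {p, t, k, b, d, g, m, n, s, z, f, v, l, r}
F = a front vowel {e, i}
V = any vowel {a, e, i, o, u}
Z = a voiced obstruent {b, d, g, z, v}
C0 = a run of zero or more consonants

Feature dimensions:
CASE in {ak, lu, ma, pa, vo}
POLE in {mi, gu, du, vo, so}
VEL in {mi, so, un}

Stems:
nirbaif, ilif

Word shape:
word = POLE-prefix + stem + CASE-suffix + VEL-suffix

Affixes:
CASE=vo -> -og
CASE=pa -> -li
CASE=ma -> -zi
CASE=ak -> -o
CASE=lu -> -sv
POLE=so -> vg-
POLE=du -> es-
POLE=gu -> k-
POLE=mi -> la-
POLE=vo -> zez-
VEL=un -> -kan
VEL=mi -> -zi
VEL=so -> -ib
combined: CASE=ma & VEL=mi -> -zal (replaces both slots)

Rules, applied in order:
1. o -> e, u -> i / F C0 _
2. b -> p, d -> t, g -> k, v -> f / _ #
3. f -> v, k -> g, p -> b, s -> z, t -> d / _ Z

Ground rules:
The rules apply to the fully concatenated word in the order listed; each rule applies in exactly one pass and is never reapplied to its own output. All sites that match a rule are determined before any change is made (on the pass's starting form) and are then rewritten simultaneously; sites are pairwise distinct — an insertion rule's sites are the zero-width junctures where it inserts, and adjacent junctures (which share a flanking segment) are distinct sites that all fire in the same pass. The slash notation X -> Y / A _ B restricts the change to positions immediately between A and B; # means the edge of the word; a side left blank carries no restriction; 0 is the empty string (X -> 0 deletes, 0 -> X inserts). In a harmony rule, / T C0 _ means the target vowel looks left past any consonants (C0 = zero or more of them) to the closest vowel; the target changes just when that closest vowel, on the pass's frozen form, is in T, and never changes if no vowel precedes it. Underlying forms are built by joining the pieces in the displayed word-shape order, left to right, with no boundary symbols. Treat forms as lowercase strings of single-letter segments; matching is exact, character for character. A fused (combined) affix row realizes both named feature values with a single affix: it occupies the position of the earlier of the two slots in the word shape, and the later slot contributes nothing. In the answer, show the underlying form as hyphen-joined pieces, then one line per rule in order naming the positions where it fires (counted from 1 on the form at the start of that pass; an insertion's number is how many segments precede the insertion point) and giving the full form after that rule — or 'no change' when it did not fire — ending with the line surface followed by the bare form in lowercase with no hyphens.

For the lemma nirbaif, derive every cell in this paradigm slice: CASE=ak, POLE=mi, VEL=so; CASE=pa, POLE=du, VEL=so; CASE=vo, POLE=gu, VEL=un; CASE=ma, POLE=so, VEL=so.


cell CASE=ak, POLE=mi, VEL=so:
underlying: la-nirbaif-o-ib
1. o -> e, u -> i / F C0 _: fires at position(s) 10: lanirbaifeib
2. b -> p, d -> t, g -> k, v -> f / _ #: fires at position(s) 12: lanirbaifeip
3. f -> v, k -> g, p -> b, s -> z, t -> d / _ Z: no change
surface: lanirbaifeip

cell CASE=pa, POLE=du, VEL=so:
underlying: es-nirbaif-li-ib
1. o -> e, u -> i / F C0 _: no change
2. b -> p, d -> t, g -> k, v -> f / _ #: fires at position(s) 13: esnirbaifliip
3. f -> v, k -> g, p -> b, s -> z, t -> d / _ Z: no change
surface: esnirbaifliip

cell CASE=vo, POLE=gu, VEL=un:
underlying: k-nirbaif-og-kan
1. o -> e, u -> i / F C0 _: fires at position(s) 9: knirbaifegkan
2. b -> p, d -> t, g -> k, v -> f / _ #: no change
3. f -> v, k -> g, p -> b, s -> z, t -> d / _ Z: no change
surface: knirbaifegkan

cell CASE=ma, POLE=so, VEL=so:
underlying: vg-nirbaif-zi-ib
1. o -> e, u -> i / F C0 _: no change
2. b -> p, d -> t, g -> k, v -> f / _ #: fires at position(s) 13: vgnirbaifziip
3. f -> v, k -> g, p -> b, s -> z, t -> d / _ Z: fires at position(s) 9: vgnirbaivziip
surface: vgnirbaivziip


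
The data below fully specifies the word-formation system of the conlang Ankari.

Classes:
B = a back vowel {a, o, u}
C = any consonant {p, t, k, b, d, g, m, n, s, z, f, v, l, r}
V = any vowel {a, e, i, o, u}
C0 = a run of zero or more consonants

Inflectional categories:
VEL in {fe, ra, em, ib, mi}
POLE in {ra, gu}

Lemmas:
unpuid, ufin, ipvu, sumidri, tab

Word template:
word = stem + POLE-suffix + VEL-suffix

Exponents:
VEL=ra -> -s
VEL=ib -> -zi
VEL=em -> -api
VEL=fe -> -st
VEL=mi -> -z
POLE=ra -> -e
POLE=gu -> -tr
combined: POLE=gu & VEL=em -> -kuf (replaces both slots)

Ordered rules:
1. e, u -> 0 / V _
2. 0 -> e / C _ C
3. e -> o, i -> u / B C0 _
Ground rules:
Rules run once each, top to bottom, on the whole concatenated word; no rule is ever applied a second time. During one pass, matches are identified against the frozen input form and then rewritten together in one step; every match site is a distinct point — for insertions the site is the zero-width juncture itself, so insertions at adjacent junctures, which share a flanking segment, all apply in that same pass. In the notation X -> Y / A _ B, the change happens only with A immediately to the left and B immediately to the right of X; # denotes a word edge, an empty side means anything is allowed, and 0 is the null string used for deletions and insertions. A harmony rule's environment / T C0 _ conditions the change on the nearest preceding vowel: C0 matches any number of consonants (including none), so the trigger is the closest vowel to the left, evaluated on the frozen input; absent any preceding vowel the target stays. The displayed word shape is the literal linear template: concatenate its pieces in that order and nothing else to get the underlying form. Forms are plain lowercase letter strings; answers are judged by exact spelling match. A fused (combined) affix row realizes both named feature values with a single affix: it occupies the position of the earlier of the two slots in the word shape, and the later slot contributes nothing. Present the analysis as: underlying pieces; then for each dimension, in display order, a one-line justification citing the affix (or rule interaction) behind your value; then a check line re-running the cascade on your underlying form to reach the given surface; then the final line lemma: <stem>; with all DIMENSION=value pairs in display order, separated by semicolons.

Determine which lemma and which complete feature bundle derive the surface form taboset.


underlying: tab-e-st
VEL=fe - signalled by the affix -st
POLE=ra - signalled by the affix -e
check: tabest -> tabest -> tabeset -> taboset
lemma: tab; VEL=fe; POLE=ra


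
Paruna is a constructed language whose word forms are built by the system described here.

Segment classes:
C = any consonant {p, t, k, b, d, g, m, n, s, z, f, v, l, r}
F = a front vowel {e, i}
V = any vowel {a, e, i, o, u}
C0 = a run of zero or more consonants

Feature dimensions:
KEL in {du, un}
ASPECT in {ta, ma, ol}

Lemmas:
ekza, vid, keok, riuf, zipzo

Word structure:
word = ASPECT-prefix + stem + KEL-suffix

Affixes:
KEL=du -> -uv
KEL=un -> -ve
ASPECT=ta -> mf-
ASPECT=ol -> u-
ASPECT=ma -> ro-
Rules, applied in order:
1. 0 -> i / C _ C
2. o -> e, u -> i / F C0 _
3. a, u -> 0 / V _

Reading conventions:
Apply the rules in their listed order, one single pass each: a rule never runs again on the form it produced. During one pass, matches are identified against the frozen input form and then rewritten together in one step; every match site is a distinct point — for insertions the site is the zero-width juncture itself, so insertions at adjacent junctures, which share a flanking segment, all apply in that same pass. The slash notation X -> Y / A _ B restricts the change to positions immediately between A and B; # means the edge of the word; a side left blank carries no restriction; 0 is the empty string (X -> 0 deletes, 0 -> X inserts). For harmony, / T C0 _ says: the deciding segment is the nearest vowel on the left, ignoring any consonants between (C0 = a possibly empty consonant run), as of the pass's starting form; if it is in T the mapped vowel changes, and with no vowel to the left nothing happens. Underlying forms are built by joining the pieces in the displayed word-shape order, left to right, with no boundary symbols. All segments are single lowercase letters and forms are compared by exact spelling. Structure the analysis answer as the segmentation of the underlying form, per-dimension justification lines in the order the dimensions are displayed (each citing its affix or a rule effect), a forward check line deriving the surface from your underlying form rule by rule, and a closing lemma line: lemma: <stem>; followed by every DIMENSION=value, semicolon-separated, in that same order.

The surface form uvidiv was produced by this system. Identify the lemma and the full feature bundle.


underlying: u-vid-uv
KEL=du - signalled by the affix -uv
ASPECT=ol - signalled by the affix u-
check: uviduv -> uviduv -> uvidiv -> uvidiv
lemma: vid; KEL=du; ASPECT=ol


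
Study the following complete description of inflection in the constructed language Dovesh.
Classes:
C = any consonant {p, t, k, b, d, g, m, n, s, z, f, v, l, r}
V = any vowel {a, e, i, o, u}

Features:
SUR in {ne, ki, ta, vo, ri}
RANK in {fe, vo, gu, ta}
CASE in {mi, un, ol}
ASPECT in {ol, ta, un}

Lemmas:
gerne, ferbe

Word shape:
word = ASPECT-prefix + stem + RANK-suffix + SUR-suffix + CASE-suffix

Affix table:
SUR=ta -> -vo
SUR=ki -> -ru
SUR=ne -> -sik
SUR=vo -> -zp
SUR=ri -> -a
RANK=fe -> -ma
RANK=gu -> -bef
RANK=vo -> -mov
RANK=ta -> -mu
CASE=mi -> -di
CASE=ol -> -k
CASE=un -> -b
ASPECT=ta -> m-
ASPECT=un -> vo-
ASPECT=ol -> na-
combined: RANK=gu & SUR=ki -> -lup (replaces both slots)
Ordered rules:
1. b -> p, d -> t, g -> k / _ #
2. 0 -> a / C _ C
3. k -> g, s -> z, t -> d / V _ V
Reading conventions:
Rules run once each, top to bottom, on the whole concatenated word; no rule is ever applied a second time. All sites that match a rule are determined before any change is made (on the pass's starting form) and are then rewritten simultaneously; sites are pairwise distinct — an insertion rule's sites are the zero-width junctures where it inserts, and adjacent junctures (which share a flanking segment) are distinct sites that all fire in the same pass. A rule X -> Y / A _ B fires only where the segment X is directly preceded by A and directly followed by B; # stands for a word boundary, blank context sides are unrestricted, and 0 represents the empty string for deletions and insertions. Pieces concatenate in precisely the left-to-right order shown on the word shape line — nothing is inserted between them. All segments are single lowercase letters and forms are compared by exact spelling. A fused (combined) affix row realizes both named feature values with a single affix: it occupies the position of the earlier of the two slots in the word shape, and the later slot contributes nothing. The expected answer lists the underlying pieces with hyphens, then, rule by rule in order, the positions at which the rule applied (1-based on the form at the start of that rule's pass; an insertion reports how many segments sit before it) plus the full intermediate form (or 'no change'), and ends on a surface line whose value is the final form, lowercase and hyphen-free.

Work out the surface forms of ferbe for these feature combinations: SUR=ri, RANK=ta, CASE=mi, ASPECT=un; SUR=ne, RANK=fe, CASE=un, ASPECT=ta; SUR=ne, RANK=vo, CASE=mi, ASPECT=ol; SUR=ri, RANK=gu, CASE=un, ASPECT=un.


cell SUR=ri, RANK=ta, CASE=mi, ASPECT=un:
underlying: vo-ferbe-mu-a-di
1. b -> p, d -> t, g -> k / _ #: no change
2. 0 -> a / C _ C: inserts after position(s) 5: voferabemuadi
3. k -> g, s -> z, t -> d / V _ V: no change
surface: voferabemuadi

cell SUR=ne, RANK=fe, CASE=un, ASPECT=ta:
underlying: m-ferbe-ma-sik-b
1. b -> p, d -> t, g -> k / _ #: fires at position(s) 12: mferbemasikp
2. 0 -> a / C _ C: inserts after position(s) 1, 4, 11: maferabemasikap
3. k -> g, s -> z, t -> d / V _ V: fires at position(s) 11, 13: maferabemazigap
surface: maferabemazigap

cell SUR=ne, RANK=vo, CASE=mi, ASPECT=ol:
underlying: na-ferbe-mov-sik-di
1. b -> p, d -> t, g -> k / _ #: no change
2. 0 -> a / C _ C: inserts after position(s) 5, 10, 13: naferabemovasikadi
3. k -> g, s -> z, t -> d / V _ V: fires at position(s) 13, 15: naferabemovazigadi
surface: naferabemovazigadi

cell SUR=ri, RANK=gu, CASE=un, ASPECT=un:
underlying: vo-ferbe-bef-a-b
1. b -> p, d -> t, g -> k / _ #: fires at position(s) 12: voferbebefap
2. 0 -> a / C _ C: inserts after position(s) 5: voferabebefap
3. k -> g, s -> z, t -> d / V _ V: no change
surface: voferabebefap


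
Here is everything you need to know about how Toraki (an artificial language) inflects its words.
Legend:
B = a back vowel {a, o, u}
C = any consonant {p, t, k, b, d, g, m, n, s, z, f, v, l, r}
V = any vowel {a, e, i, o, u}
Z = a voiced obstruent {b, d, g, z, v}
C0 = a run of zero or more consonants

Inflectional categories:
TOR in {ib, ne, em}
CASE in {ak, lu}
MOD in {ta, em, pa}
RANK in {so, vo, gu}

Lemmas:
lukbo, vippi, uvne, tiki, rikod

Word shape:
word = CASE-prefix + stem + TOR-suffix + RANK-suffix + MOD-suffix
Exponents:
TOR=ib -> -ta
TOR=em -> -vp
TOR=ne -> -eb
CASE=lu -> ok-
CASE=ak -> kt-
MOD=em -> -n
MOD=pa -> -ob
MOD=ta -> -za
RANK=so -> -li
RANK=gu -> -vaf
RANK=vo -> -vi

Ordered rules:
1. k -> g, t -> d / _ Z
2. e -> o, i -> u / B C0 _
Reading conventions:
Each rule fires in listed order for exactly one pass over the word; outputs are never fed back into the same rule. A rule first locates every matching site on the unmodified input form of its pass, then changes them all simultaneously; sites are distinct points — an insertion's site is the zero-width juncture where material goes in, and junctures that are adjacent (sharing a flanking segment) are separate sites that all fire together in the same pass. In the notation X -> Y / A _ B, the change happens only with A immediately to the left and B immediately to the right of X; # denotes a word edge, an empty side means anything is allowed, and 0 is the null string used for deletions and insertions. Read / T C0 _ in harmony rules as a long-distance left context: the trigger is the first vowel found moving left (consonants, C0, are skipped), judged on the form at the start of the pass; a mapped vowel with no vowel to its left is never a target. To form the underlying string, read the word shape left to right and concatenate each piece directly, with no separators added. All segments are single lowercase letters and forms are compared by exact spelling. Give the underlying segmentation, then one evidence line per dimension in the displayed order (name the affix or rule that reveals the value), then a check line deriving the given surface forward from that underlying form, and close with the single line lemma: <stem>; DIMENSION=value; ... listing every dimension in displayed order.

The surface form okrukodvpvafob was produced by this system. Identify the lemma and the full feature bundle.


underlying: ok-rikod-vp-vaf-ob
TOR=em - signalled by the affix -vp
CASE=lu - signalled by the affix ok-
MOD=pa - signalled by the affix -ob
RANK=gu - signalled by the affix -vaf
check: okrikodvpvafob -> okrikodvpvafob -> okrukodvpvafob
lemma: rikod; TOR=em; CASE=lu; MOD=pa; RANK=gu


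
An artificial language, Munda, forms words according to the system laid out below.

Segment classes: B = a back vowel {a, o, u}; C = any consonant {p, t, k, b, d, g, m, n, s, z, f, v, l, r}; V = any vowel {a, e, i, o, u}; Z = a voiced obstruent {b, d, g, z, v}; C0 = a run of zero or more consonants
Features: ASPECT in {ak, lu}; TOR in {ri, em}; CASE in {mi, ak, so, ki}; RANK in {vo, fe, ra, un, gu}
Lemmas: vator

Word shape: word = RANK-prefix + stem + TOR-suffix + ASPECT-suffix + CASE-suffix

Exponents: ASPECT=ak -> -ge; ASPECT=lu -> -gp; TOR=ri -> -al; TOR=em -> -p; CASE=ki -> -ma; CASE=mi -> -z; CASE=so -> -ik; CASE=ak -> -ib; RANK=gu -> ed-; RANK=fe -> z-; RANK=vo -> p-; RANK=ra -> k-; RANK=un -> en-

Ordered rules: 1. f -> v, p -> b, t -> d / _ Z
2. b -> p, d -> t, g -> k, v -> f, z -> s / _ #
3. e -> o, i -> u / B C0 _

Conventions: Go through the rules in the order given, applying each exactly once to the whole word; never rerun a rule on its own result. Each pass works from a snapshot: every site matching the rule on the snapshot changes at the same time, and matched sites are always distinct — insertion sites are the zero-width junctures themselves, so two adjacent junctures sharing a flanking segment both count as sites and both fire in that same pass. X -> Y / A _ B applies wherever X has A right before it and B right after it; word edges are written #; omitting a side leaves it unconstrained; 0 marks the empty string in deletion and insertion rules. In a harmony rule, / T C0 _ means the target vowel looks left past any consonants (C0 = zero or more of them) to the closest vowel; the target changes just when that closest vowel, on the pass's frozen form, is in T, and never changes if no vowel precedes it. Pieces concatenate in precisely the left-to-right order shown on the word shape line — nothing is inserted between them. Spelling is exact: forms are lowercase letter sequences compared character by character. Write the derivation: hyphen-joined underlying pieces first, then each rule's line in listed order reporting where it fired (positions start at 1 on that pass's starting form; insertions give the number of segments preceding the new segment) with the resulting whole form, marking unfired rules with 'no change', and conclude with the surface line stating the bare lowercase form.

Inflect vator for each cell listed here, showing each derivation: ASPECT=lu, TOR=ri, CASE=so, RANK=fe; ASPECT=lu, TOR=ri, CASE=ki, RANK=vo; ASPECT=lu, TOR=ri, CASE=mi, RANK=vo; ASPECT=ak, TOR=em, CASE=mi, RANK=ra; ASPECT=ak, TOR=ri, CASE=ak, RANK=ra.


cell ASPECT=lu, TOR=ri, CASE=so, RANK=fe:
underlying: z-vator-al-gp-ik
1. f -> v, p -> b, t -> d / _ Z: no change
2. b -> p, d -> t, g -> k, v -> f, z -> s / _ #: no change
3. e -> o, i -> u / B C0 _: fires at position(s) 11: zvatoralgpuk
surface: zvatoralgpuk

cell ASPECT=lu, TOR=ri, CASE=ki, RANK=vo:
underlying: p-vator-al-gp-ma
1. f -> v, p -> b, t -> d / _ Z: fires at position(s) 1: bvatoralgpma
2. b -> p, d -> t, g -> k, v -> f, z -> s / _ #: no change
3. e -> o, i -> u / B C0 _: no change
surface: bvatoralgpma

cell ASPECT=lu, TOR=ri, CASE=mi, RANK=vo:
underlying: p-vator-al-gp-z
1. f -> v, p -> b, t -> d / _ Z: fires at position(s) 1, 10: bvatoralgbz
2. b -> p, d -> t, g -> k, v -> f, z -> s / _ #: fires at position(s) 11: bvatoralgbs
3. e -> o, i -> u / B C0 _: no change
surface: bvatoralgbs

cell ASPECT=ak, TOR=em, CASE=mi, RANK=ra:
underlying: k-vator-p-ge-z
1. f -> v, p -> b, t -> d / _ Z: fires at position(s) 7: kvatorbgez
2. b -> p, d -> t, g -> k, v -> f, z -> s / _ #: fires at position(s) 10: kvatorbges
3. e -> o, i -> u / B C0 _: fires at position(s) 9: kvatorbgos
surface: kvatorbgos

cell ASPECT=ak, TOR=ri, CASE=ak, RANK=ra:
underlying: k-vator-al-ge-ib
1. f -> v, p -> b, t -> d / _ Z: no change
2. b -> p, d -> t, g -> k, v -> f, z -> s / _ #: fires at position(s) 12: kvatoralgeip
3. e -> o, i -> u / B C0 _: fires at position(s) 10: kvatoralgoip
surface: kvatoralgoip


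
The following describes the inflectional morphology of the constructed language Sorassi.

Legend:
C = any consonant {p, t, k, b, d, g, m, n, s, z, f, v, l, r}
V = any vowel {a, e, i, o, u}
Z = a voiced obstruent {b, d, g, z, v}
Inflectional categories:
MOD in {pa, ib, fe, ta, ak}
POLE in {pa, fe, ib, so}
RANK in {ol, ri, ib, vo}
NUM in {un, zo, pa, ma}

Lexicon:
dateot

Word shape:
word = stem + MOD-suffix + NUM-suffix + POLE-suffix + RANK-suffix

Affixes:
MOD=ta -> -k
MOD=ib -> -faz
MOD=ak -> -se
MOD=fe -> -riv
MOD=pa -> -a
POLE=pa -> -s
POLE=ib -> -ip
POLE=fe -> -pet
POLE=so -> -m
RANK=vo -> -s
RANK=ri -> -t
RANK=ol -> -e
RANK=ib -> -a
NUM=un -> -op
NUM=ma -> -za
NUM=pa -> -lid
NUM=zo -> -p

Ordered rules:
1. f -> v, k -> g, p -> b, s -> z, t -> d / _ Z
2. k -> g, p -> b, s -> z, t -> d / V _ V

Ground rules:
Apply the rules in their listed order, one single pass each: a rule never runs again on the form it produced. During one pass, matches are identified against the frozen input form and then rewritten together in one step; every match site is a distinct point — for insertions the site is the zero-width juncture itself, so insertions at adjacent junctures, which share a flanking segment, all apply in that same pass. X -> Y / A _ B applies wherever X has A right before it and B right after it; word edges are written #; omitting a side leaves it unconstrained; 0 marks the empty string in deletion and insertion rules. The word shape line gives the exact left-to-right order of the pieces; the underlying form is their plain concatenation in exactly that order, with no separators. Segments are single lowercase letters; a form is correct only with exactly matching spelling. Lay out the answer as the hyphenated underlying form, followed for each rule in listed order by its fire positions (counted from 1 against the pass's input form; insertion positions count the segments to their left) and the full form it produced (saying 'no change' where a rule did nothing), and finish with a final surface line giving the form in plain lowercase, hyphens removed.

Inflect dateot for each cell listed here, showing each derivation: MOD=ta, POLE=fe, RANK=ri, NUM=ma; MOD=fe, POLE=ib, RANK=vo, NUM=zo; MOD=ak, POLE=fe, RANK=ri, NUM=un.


cell MOD=ta, POLE=fe, RANK=ri, NUM=ma:
underlying: dateot-k-za-pet-t
1. f -> v, k -> g, p -> b, s -> z, t -> d / _ Z: fires at position(s) 7: dateotgzapett
2. k -> g, p -> b, s -> z, t -> d / V _ V: fires at position(s) 3, 10: dadeotgzabett
surface: dadeotgzabett

cell MOD=fe, POLE=ib, RANK=vo, NUM=zo:
underlying: dateot-riv-p-ip-s
1. f -> v, k -> g, p -> b, s -> z, t -> d / _ Z: no change
2. k -> g, p -> b, s -> z, t -> d / V _ V: fires at position(s) 3: dadeotrivpips
surface: dadeotrivpips

cell MOD=ak, POLE=fe, RANK=ri, NUM=un:
underlying: dateot-se-op-pet-t
1. f -> v, k -> g, p -> b, s -> z, t -> d / _ Z: no change
2. k -> g, p -> b, s -> z, t -> d / V _ V: fires at position(s) 3: dadeotseoppett
surface: dadeotseoppett


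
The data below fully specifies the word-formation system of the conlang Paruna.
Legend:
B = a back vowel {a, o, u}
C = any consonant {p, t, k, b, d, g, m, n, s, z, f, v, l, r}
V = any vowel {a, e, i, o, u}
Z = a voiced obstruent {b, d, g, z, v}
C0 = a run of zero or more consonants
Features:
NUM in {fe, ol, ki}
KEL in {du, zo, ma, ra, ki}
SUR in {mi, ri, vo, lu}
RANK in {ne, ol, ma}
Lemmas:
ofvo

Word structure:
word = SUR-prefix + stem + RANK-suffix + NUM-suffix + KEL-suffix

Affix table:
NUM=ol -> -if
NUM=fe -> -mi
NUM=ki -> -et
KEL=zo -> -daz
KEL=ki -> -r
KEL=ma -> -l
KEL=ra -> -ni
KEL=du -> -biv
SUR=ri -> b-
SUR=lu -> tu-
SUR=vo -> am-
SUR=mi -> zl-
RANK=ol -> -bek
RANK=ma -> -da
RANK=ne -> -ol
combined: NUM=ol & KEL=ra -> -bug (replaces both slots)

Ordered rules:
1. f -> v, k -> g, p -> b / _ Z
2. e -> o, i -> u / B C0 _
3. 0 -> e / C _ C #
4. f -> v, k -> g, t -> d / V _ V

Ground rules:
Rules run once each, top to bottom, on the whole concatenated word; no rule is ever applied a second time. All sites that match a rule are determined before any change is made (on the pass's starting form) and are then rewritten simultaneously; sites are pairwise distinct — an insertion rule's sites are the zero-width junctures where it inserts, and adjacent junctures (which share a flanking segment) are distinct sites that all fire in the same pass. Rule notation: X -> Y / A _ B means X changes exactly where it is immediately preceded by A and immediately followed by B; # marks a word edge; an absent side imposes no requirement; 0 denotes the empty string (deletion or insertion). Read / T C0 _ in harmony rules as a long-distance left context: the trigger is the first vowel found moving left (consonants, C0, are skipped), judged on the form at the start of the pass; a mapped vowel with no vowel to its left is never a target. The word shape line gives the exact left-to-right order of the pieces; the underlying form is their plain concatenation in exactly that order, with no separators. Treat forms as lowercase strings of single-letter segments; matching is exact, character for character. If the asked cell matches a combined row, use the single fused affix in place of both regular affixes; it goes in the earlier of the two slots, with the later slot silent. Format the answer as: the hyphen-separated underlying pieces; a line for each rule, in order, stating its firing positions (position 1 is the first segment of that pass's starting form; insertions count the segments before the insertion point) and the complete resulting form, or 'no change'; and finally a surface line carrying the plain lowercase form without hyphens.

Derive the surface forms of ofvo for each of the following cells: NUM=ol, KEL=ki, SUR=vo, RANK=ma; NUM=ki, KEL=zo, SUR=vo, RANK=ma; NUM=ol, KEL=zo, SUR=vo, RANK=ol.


cell NUM=ol, KEL=ki, SUR=vo, RANK=ma:
underlying: am-ofvo-da-if-r
1. f -> v, k -> g, p -> b / _ Z: fires at position(s) 4: amovvodaifr
2. e -> o, i -> u / B C0 _: fires at position(s) 9: amovvodaufr
3. 0 -> e / C _ C #: inserts after position(s) 10: amovvodaufer
4. f -> v, k -> g, t -> d / V _ V: fires at position(s) 10: amovvodauver
surface: amovvodauver

cell NUM=ki, KEL=zo, SUR=vo, RANK=ma:
underlying: am-ofvo-da-et-daz
1. f -> v, k -> g, p -> b / _ Z: fires at position(s) 4: amovvodaetdaz
2. e -> o, i -> u / B C0 _: fires at position(s) 9: amovvodaotdaz
3. 0 -> e / C _ C #: no change
4. f -> v, k -> g, t -> d / V _ V: no change
surface: amovvodaotdaz

cell NUM=ol, KEL=zo, SUR=vo, RANK=ol:
underlying: am-ofvo-bek-if-daz
1. f -> v, k -> g, p -> b / _ Z: fires at position(s) 4, 11: amovvobekivdaz
2. e -> o, i -> u / B C0 _: fires at position(s) 8: amovvobokivdaz
3. 0 -> e / C _ C #: no change
4. f -> v, k -> g, t -> d / V _ V: fires at position(s) 9: amovvobogivdaz
surface: amovvobogivdaz


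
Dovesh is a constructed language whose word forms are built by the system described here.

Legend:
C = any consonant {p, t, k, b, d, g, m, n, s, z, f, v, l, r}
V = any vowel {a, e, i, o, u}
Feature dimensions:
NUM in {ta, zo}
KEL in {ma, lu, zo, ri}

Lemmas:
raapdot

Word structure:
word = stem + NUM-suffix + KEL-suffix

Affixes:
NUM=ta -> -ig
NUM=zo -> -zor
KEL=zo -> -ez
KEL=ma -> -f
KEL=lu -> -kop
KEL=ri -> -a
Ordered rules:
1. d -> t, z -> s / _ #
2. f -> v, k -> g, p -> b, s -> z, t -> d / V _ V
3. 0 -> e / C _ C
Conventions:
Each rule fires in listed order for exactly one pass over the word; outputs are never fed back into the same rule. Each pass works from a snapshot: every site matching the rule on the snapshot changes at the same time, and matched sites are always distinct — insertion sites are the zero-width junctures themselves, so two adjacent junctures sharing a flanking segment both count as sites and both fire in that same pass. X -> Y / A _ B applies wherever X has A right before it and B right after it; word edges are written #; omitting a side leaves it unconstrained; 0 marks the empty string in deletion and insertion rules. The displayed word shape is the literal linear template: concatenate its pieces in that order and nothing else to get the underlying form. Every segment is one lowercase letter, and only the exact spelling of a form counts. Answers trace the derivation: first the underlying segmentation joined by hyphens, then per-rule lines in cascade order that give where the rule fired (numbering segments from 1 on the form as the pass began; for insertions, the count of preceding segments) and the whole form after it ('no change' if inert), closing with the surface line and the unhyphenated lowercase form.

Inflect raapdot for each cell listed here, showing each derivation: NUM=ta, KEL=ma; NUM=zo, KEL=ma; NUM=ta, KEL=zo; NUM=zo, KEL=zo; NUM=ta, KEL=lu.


cell NUM=ta, KEL=ma:
underlying: raapdot-ig-f
1. d -> t, z -> s / _ #: no change
2. f -> v, k -> g, p -> b, s -> z, t -> d / V _ V: fires at position(s) 7: raapdodigf
3. 0 -> e / C _ C: inserts after position(s) 4, 9: raapedodigef
surface: raapedodigef

cell NUM=zo, KEL=ma:
underlying: raapdot-zor-f
1. d -> t, z -> s / _ #: no change
2. f -> v, k -> g, p -> b, s -> z, t -> d / V _ V: no change
3. 0 -> e / C _ C: inserts after position(s) 4, 7, 10: raapedotezoref
surface: raapedotezoref

cell NUM=ta, KEL=zo:
underlying: raapdot-ig-ez
1. d -> t, z -> s / _ #: fires at position(s) 11: raapdotiges
2. f -> v, k -> g, p -> b, s -> z, t -> d / V _ V: fires at position(s) 7: raapdodiges
3. 0 -> e / C _ C: inserts after position(s) 4: raapedodiges
surface: raapedodiges

cell NUM=zo, KEL=zo:
underlying: raapdot-zor-ez
1. d -> t, z -> s / _ #: fires at position(s) 12: raapdotzores
2. f -> v, k -> g, p -> b, s -> z, t -> d / V _ V: no change
3. 0 -> e / C _ C: inserts after position(s) 4, 7: raapedotezores
surface: raapedotezores

cell NUM=ta, KEL=lu:
underlying: raapdot-ig-kop
1. d -> t, z -> s / _ #: no change
2. f -> v, k -> g, p -> b, s -> z, t -> d / V _ V: fires at position(s) 7: raapdodigkop
3. 0 -> e / C _ C: inserts after position(s) 4, 9: raapedodigekop
surface: raapedodigekop


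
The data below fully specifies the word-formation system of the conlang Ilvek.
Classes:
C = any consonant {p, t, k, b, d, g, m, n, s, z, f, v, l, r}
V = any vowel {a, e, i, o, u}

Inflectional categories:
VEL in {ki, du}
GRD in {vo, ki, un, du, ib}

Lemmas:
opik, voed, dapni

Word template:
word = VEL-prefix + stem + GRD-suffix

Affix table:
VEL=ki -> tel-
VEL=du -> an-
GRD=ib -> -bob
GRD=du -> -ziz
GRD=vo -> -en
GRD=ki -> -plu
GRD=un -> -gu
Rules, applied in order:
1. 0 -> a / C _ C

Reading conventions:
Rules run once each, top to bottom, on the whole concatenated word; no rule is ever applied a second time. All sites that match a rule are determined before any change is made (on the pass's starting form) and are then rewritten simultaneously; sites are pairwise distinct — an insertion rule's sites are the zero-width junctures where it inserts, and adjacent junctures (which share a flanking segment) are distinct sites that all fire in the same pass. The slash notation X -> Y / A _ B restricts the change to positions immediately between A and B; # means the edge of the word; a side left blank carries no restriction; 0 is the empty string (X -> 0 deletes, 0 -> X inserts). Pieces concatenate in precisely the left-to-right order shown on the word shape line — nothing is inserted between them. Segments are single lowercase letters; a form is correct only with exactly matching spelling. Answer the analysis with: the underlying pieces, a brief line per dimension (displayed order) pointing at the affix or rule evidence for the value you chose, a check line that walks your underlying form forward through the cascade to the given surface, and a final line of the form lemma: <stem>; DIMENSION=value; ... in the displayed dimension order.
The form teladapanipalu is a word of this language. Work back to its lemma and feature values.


underlying: tel-dapni-plu
VEL=ki - signalled by the affix tel-
GRD=ki - signalled by the affix -plu
check: teldapniplu -> teladapanipalu
lemma: dapni; VEL=ki; GRD=ki


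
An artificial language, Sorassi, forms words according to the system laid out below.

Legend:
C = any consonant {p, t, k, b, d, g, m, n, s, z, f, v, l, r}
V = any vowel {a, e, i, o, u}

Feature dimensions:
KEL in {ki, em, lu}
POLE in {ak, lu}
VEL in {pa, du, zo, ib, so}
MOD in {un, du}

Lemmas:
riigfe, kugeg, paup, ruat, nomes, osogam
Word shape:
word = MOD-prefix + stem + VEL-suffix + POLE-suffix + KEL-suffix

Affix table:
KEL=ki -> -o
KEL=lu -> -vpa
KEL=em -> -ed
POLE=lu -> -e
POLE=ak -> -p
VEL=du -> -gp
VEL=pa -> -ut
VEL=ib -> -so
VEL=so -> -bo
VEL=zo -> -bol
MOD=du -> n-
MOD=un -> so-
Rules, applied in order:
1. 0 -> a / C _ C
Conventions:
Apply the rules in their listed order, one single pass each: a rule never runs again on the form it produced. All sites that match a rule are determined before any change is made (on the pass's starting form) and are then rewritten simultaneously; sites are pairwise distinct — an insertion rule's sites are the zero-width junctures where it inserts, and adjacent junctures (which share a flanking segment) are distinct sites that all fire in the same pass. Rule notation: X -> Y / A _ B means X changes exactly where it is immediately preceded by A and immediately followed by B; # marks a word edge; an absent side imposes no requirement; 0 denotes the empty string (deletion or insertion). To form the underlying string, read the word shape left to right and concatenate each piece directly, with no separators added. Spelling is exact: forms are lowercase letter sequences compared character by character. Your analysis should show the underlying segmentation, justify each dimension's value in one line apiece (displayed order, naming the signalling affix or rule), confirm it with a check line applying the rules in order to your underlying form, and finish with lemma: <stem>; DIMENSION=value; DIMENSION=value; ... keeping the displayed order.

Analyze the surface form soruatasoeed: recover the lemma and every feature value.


underlying: so-ruat-so-e-ed
KEL=em - signalled by the affix -ed
POLE=lu - signalled by the affix -e
VEL=ib - signalled by the affix -so
MOD=un - signalled by the affix so-
check: soruatsoeed -> soruatasoeed
lemma: ruat; KEL=em; POLE=lu; VEL=ib; MOD=un


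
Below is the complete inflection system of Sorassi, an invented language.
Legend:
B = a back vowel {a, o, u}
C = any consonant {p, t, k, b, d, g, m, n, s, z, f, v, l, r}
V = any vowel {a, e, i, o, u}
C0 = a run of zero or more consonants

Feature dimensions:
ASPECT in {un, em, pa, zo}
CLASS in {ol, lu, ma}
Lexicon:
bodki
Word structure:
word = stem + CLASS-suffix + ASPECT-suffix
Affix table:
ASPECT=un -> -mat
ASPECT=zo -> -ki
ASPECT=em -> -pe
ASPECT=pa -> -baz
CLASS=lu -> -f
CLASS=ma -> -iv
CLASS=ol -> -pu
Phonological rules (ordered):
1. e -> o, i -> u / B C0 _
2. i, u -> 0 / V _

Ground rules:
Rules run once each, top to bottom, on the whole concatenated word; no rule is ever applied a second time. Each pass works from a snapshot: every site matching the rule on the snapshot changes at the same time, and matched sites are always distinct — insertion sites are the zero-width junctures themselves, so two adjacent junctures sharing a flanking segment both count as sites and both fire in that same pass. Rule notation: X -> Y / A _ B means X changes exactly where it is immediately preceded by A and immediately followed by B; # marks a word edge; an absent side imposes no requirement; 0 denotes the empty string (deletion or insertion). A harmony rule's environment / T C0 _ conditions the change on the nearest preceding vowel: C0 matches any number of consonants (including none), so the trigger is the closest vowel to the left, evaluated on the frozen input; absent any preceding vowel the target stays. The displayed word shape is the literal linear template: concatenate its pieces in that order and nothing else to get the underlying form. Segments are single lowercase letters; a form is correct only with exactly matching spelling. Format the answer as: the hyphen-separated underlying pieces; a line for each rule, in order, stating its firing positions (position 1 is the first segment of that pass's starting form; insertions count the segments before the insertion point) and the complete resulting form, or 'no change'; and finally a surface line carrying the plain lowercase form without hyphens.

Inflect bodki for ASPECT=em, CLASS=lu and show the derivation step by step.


underlying: bodki-f-pe
1. e -> o, i -> u / B C0 _: fires at position(s) 5: bodkufpe
2. i, u -> 0 / V _: no change
surface: bodkufpe
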